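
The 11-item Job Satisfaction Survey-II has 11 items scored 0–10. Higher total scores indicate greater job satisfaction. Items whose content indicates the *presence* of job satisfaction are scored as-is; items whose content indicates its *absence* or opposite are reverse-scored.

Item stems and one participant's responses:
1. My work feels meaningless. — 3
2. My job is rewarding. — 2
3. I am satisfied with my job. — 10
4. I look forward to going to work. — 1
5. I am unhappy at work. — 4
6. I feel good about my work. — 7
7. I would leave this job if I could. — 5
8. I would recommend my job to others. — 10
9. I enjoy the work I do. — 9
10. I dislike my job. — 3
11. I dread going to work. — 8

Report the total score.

66

Items 1, 5, 7, 10, 11 describe the absence/opposite of job satisfaction → reverse-score.
on a 0–10 scale, reversed = 10 − raw.
  item 1: 10 − 3 = 7
  item 2: 2
  item 3: 10
  item 4: 1
  item 5: 10 − 4 = 6
  item 6: 7
  item 7: 10 − 5 = 5
  item 8: 10
  item 9: 9
  item 10: 10 − 3 = 7
  item 11: 10 − 8 = 2
Total = 7 + 2 + 10 + 1 + 6 + 7 + 5 + 10 + 9 + 7 + 2 = 66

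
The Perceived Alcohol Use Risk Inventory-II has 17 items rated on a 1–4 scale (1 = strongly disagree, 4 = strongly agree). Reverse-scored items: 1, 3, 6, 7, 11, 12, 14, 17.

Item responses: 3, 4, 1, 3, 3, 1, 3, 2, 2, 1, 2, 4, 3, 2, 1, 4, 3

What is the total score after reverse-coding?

Raw sum = 42. Reverse-scored items: 1, 3, 6, 7, 11, 12, 14, 17; their raw sum = 19.
Each reversal replaces raw with 5 − raw, changing the total by 5 − 2·raw per item.
Total = 42 + 8·5 − 2·19 = 42 + 40 − 38 = 44

44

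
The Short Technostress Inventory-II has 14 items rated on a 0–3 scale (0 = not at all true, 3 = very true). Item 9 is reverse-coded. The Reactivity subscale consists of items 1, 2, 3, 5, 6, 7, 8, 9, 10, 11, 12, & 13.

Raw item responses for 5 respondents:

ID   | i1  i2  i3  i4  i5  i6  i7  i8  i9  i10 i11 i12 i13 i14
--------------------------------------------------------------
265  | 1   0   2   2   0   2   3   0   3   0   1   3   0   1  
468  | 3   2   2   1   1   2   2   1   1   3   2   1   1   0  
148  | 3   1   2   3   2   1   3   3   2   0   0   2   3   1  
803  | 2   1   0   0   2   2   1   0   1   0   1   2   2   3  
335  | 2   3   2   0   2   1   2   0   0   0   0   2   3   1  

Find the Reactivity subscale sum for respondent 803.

15

Respondent 803 raw: 2, 1, 0, 0, 2, 2, 1, 0, 1, 0, 1, 2, 2, 3.
Reactivity items: 1, 2, 3, 5, 6, 7, 8, 9, 10, 11, 12, 13.
Reverse-coded (reverse-coded value = 3 − response):
  item 1: 2
  item 2: 1
  item 3: 0
  item 5: 2
  item 6: 2
  item 7: 1
  item 8: 0
  item 9: 3 − 1 = 2
  item 10: 0
  item 11: 1
  item 12: 2
  item 13: 2
Sum = 2 + 1 + 0 + 2 + 2 + 1 + 0 + 2 + 0 + 1 + 2 + 2 = 15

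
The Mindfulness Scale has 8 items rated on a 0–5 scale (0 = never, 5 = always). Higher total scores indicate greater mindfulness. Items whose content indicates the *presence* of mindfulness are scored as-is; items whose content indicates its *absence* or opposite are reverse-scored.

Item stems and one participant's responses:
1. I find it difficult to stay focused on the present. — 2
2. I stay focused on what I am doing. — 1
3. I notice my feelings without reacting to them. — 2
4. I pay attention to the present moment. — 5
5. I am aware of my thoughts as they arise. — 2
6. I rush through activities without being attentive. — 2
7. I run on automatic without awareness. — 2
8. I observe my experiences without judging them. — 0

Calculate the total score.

Items 1, 6, 7 describe the absence/opposite of mindfulness → reverse-score.
on a 0–5 scale, reversed = 5 − raw.
  item 1: 5 − 2 = 3
  item 2: 1
  item 3: 2
  item 4: 5
  item 5: 2
  item 6: 5 − 2 = 3
  item 7: 5 − 2 = 3
  item 8: 0
Total = 3 + 1 + 2 + 5 + 2 + 3 + 3 + 0 = 19

19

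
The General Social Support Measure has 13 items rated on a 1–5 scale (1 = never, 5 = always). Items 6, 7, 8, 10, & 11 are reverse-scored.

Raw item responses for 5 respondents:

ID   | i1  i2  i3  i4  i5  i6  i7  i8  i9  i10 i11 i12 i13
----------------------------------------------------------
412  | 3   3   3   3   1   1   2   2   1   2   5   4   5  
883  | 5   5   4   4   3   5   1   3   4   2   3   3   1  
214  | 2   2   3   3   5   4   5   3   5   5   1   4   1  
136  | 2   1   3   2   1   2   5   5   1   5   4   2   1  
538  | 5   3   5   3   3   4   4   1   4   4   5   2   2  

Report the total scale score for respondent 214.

Respondent 214 raw: 2, 2, 3, 3, 5, 4, 5, 3, 5, 5, 1, 4, 1.
Reverse-coded (reverse-coded value = 6 − response):
  item 1: 2
  item 2: 2
  item 3: 3
  item 4: 3
  item 5: 5
  item 6: 6 − 4 = 2
  item 7: 6 − 5 = 1
  item 8: 6 − 3 = 3
  item 9: 5
  item 10: 6 − 5 = 1
  item 11: 6 − 1 = 5
  item 12: 4
  item 13: 1
Sum = 2 + 2 + 3 + 3 + 5 + 2 + 1 + 3 + 5 + 1 + 5 + 4 + 1 = 37

37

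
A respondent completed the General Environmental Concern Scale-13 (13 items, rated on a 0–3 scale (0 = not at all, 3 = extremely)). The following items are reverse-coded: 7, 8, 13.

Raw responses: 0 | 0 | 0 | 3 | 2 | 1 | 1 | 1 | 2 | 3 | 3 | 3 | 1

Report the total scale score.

Reversing items 7, 8 and 13 with 3 − raw:
Total = 0 + 0 + 0 + 3 + 2 + 1 + (3−1) + (3−1) + 2 + 3 + 3 + 3 + (3−1)
      = 0 + 0 + 0 + 3 + 2 + 1 + 2 + 2 + 2 + 3 + 3 + 3 + 2 = 23

23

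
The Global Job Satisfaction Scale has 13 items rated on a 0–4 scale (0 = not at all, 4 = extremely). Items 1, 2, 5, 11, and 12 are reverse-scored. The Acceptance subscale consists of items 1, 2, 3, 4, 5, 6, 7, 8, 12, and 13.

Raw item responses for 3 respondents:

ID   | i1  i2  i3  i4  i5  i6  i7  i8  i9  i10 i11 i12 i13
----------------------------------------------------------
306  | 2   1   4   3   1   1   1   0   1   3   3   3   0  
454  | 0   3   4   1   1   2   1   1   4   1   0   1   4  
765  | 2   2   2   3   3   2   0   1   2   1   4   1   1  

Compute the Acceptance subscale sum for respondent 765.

17

Respondent 765 raw: 2, 2, 2, 3, 3, 2, 0, 1, 2, 1, 4, 1, 1.
Acceptance items: 1, 2, 3, 4, 5, 6, 7, 8, 12, 13.
Reverse-coded (reversed = (0+4) − raw = 4 − raw):
  item 1: 4 − 2 = 2
  item 2: 4 − 2 = 2
  item 3: 2
  item 4: 3
  item 5: 4 − 3 = 1
  item 6: 2
  item 7: 0
  item 8: 1
  item 12: 4 − 1 = 3
  item 13: 1
Sum = 2 + 2 + 2 + 3 + 1 + 2 + 0 + 1 + 3 + 1 = 17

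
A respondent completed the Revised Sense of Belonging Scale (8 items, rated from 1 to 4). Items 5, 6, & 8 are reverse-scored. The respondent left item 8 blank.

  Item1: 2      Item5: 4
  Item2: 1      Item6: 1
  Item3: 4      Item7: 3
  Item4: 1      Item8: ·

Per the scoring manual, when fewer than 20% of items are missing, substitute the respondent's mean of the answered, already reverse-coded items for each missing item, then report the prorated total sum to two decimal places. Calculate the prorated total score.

18.29

Reverse-coded (on a 1–4 scale, reversed = 5 − raw):
  item 5: 5 − 4 = 1
  item 6: 5 − 1 = 4
Completed scored items (7 of 8): 2, 1, 4, 1, 1, 4, 3; sum = 16.
Person mean = 16 / 7 ≈ 2.2857
Prorated total = (16 / 7) × 8 = 18.29 (to 2 dp)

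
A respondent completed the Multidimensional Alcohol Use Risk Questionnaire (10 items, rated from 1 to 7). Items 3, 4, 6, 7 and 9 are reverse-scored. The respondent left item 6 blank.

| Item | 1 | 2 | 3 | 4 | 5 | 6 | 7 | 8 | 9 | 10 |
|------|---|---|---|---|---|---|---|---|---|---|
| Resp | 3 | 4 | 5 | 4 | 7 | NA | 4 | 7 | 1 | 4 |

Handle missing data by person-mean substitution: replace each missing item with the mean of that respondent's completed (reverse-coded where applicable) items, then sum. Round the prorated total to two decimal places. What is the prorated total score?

47.78

Reverse-coded (reverse-coded value = 8 − response):
  item 3: 8 − 5 = 3
  item 4: 8 − 4 = 4
  item 7: 8 − 4 = 4
  item 9: 8 − 1 = 7
Completed scored items (9 of 10): 3, 4, 3, 4, 7, 4, 7, 7, 4; sum = 43.
Person mean = 43 / 9 ≈ 4.7778
Prorated total = (43 / 9) × 10 = 47.78 (to 2 dp)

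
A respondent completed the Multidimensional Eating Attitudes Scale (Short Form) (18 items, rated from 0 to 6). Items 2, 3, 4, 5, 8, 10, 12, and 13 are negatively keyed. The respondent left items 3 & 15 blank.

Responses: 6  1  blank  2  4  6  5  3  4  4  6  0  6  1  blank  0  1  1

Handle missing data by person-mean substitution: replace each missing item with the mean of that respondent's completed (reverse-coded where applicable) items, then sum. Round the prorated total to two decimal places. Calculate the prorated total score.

Reverse-coded (on a 0–6 scale, reversed = 6 − raw):
  item 2: 6 − 1 = 5
  item 4: 6 − 2 = 4
  item 5: 6 − 4 = 2
  item 8: 6 − 3 = 3
  item 10: 6 − 4 = 2
  item 12: 6 − 0 = 6
  item 13: 6 − 6 = 0
Completed scored items (16 of 18): 6, 5, 4, 2, 6, 5, 3, 4, 2, 6, 6, 0, 1, 0, 1, 1; sum = 52.
Person mean = 52 / 16 ≈ 3.2500
Prorated total = (52 / 16) × 18 = 58.50 (to 2 dp)

58.50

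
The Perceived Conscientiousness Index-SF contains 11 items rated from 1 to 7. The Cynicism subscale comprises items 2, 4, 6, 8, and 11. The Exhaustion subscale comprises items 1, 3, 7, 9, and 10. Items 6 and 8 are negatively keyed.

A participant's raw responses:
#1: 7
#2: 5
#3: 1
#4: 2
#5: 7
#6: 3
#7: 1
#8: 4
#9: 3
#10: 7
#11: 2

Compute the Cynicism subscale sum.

Cynicism items: 2, 4, 6, 8, 11.
Of these, items 6 and 8 are negatively keyed; on a 1–7 scale, reversed = 8 − raw.
  item 2: 5
  item 4: 2
  item 6: 8 − 3 = 5
  item 8: 8 − 4 = 4
  item 11: 2
Sum = 5 + 2 + 5 + 4 + 2 = 18

18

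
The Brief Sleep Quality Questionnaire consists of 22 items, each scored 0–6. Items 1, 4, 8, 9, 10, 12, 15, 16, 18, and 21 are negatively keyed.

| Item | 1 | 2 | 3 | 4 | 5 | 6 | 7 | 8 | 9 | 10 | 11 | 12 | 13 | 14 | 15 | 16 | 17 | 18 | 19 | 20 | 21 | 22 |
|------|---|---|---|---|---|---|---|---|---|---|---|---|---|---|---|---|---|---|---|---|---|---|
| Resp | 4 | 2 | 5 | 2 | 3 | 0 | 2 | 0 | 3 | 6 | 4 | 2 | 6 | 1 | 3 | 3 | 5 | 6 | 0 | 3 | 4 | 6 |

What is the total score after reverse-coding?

Negatively keyed items use 6 − raw:
  item 1: 6 − 4 = 2
  item 4: 6 − 2 = 4
  item 8: 6 − 0 = 6
  item 9: 6 − 3 = 3
  item 10: 6 − 6 = 0
  item 12: 6 − 2 = 4
  item 15: 6 − 3 = 3
  item 16: 6 − 3 = 3
  item 18: 6 − 6 = 0
  item 21: 6 − 4 = 2
Scored responses: 2, 2, 5, 4, 3, 0, 2, 6, 3, 0, 4, 4, 6, 1, 3, 3, 5, 0, 0, 3, 2, 6
Total = 2 + 2 + 5 + 4 + 3 + 0 + 2 + 6 + 3 + 0 + 4 + 4 + 6 + 1 + 3 + 3 + 5 + 0 + 0 + 3 + 2 + 6 = 64

64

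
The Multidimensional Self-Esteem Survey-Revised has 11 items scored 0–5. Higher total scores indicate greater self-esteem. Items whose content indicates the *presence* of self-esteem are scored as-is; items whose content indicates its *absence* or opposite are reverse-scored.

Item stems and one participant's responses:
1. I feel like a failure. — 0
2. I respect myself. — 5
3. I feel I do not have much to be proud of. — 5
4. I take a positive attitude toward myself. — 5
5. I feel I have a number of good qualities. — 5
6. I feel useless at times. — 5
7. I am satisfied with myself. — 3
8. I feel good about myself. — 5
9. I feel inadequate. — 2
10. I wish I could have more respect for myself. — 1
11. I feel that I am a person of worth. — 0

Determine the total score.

35

Items 1, 3, 6, 9, 10 describe the absence/opposite of self-esteem → reverse-score.
reversed = (0+5) − raw = 5 − raw.
  item 1: 5 − 0 = 5
  item 2: 5
  item 3: 5 − 5 = 0
  item 4: 5
  item 5: 5
  item 6: 5 − 5 = 0
  item 7: 3
  item 8: 5
  item 9: 5 − 2 = 3
  item 10: 5 − 1 = 4
  item 11: 0
Total = 5 + 5 + 0 + 5 + 5 + 0 + 3 + 5 + 3 + 4 + 0 = 35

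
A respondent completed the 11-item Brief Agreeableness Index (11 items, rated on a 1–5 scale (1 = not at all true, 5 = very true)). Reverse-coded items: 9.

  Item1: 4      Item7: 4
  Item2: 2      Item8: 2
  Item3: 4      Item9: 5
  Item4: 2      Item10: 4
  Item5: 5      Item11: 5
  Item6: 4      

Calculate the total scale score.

37

Raw sum = 41. Reverse-coded items: 9; their raw sum = 5.
Each reversal replaces raw with 6 − raw, changing the total by 6 − 2·raw per item.
Total = 41 + 1·6 − 2·5 = 41 + 6 − 10 = 37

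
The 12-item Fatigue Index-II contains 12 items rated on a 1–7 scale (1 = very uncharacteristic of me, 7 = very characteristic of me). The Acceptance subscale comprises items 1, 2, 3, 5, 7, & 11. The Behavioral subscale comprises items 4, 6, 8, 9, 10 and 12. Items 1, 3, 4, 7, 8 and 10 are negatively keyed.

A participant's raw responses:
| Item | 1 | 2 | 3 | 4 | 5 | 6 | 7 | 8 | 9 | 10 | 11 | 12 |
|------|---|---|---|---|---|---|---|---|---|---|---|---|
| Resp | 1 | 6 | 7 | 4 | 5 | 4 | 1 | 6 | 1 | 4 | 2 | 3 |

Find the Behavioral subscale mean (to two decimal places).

3.00

Behavioral items: 4, 6, 8, 9, 10, 12.
Of these, items 4, 8 and 10 are negatively keyed; on a 1–7 scale, reversed = 8 − raw.
  item 4: 8 − 4 = 4
  item 6: 4
  item 8: 8 − 6 = 2
  item 9: 1
  item 10: 8 − 4 = 4
  item 12: 3
Sum = 4 + 4 + 2 + 1 + 4 + 3 = 18
Mean = 18 / 6 = 3.00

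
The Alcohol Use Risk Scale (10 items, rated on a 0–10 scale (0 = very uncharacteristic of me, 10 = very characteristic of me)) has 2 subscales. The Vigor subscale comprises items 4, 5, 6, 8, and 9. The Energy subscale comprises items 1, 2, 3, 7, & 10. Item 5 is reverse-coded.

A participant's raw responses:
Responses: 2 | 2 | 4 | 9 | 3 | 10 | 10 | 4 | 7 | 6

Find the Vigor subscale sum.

Vigor items: 4, 5, 6, 8, 9.
Of these, item 5 is reverse-coded; reversed = (0+10) − raw = 10 − raw.
  item 4: 9
  item 5: 10 − 3 = 7
  item 6: 10
  item 8: 4
  item 9: 7
Sum = 9 + 7 + 10 + 4 + 7 = 37

37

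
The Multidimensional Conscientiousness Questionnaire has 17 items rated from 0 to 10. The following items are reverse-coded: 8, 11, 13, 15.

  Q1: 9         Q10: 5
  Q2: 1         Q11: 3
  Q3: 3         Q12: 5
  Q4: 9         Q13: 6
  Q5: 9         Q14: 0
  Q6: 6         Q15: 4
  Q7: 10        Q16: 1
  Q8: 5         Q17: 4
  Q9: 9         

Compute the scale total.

Reversing items 8, 11, 13 and 15 with 10 − raw:
Total = 9 + 1 + 3 + 9 + 9 + 6 + 10 + (10−5) + 9 + 5 + (10−3) + 5 + (10−6) + 0 + (10−4) + 1 + 4
      = 9 + 1 + 3 + 9 + 9 + 6 + 10 + 5 + 9 + 5 + 7 + 5 + 4 + 0 + 6 + 1 + 4 = 93

93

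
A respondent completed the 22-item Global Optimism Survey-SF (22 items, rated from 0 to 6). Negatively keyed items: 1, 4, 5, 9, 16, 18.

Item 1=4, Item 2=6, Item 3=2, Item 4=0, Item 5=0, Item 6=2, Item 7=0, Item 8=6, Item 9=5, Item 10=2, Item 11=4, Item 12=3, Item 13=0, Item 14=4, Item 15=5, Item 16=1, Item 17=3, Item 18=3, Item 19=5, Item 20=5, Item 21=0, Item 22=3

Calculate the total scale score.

Reversing items 1, 4, 5, 9, 16 and 18 with 6 − raw:
Total = (6−4) + 6 + 2 + (6−0) + (6−0) + 2 + 0 + 6 + (6−5) + 2 + 4 + 3 + 0 + 4 + 5 + (6−1) + 3 + (6−3) + 5 + 5 + 0 + 3
      = 2 + 6 + 2 + 6 + 6 + 2 + 0 + 6 + 1 + 2 + 4 + 3 + 0 + 4 + 5 + 5 + 3 + 3 + 5 + 5 + 0 + 3 = 73

73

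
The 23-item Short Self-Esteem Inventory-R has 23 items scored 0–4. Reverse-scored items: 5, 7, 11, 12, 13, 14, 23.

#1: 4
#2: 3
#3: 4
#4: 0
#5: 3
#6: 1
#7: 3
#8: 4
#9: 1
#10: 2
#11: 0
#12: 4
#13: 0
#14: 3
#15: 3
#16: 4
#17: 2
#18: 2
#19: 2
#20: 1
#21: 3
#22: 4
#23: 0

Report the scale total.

55

Reverse-scored items use 4 − raw:
  item 5: 4 − 3 = 1
  item 7: 4 − 3 = 1
  item 11: 4 − 0 = 4
  item 12: 4 − 4 = 0
  item 13: 4 − 0 = 4
  item 14: 4 − 3 = 1
  item 23: 4 − 0 = 4
Scored responses: 4, 3, 4, 0, 1, 1, 1, 4, 1, 2, 4, 0, 4, 1, 3, 4, 2, 2, 2, 1, 3, 4, 4
Total = 4 + 3 + 4 + 0 + 1 + 1 + 1 + 4 + 1 + 2 + 4 + 0 + 4 + 1 + 3 + 4 + 2 + 2 + 2 + 1 + 3 + 4 + 4 = 55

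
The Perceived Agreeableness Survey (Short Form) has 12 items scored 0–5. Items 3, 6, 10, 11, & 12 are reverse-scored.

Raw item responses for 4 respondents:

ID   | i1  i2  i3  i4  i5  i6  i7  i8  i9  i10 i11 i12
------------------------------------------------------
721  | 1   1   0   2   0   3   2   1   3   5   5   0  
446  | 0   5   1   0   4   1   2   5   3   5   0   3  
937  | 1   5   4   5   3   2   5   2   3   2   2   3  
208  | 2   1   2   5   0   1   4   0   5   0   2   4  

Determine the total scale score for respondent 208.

33

Respondent 208 raw: 2, 1, 2, 5, 0, 1, 4, 0, 5, 0, 2, 4.
Reverse-coded (reverse-coded value = 5 − response):
  item 1: 2
  item 2: 1
  item 3: 5 − 2 = 3
  item 4: 5
  item 5: 0
  item 6: 5 − 1 = 4
  item 7: 4
  item 8: 0
  item 9: 5
  item 10: 5 − 0 = 5
  item 11: 5 − 2 = 3
  item 12: 5 − 4 = 1
Sum = 2 + 1 + 3 + 5 + 0 + 4 + 4 + 0 + 5 + 5 + 3 + 1 = 33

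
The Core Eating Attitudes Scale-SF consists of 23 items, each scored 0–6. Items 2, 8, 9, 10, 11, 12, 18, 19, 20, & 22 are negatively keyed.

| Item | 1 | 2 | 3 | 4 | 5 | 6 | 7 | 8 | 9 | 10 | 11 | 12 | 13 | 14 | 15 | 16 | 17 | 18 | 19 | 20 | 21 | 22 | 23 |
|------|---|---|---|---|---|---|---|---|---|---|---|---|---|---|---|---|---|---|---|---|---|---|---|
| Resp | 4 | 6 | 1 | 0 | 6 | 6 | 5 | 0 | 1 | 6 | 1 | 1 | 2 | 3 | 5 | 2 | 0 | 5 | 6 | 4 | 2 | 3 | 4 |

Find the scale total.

Raw sum = 73. Negatively keyed items: 2, 8, 9, 10, 11, 12, 18, 19, 20, 22; their raw sum = 33.
Each reversal replaces raw with 6 − raw, changing the total by 6 − 2·raw per item.
Total = 73 + 10·6 − 2·33 = 73 + 60 − 66 = 67

67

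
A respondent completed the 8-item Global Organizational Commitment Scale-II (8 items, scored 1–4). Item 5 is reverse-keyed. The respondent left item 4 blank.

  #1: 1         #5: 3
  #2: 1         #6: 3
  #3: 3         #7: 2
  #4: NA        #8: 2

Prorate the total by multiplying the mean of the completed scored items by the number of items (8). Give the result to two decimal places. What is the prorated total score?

Reverse-coded (on a 1–4 scale, reversed = 5 − raw):
  item 5: 5 − 3 = 2
Completed scored items (7 of 8): 1, 1, 3, 2, 3, 2, 2; sum = 14.
Person mean = 14 / 7 ≈ 2.0000
Prorated total = (14 / 7) × 8 = 16.00 (to 2 dp)

16.00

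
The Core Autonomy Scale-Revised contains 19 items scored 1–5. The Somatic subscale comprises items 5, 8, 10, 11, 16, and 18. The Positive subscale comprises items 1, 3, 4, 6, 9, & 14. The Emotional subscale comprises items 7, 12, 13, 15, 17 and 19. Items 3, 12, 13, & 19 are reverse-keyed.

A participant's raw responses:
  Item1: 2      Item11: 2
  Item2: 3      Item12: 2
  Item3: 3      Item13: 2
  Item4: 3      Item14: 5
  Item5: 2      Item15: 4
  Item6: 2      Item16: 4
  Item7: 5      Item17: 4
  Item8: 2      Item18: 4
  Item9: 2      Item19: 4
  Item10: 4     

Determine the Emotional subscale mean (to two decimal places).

Emotional items: 7, 12, 13, 15, 17, 19.
Of these, items 12, 13, & 19 are reverse-keyed; reverse-coded value = 6 − response.
  item 7: 5
  item 12: 6 − 2 = 4
  item 13: 6 − 2 = 4
  item 15: 4
  item 17: 4
  item 19: 6 − 4 = 2
Sum = 5 + 4 + 4 + 4 + 4 + 2 = 23
Mean = 23 / 6 = 3.83

3.83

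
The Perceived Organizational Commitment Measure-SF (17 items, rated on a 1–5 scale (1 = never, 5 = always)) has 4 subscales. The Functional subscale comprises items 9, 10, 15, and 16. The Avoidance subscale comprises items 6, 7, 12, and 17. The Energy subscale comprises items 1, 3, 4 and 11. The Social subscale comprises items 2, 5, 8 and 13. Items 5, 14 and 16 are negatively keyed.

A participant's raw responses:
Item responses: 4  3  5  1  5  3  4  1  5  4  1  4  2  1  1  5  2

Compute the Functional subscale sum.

11

Functional items: 9, 10, 15, 16.
Of these, item 16 is negatively keyed; on a 1–5 scale, reversed = 6 − raw.
  item 9: 5
  item 10: 4
  item 15: 1
  item 16: 6 − 5 = 1
Sum = 5 + 4 + 1 + 1 = 11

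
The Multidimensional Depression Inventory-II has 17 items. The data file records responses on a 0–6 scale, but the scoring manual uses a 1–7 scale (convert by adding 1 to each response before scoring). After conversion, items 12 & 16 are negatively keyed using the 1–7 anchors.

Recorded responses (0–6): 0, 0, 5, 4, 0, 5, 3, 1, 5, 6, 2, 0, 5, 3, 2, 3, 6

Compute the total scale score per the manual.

73

Convert to 1–7: 1, 1, 6, 5, 1, 6, 4, 2, 6, 7, 3, 1, 6, 4, 3, 4, 7
Reverse-coded (on a 1–7 scale, reversed = 8 − raw):
  item 12: 8 − 1 = 7
  item 16: 8 − 4 = 4
Scored: 1, 1, 6, 5, 1, 6, 4, 2, 6, 7, 3, 7, 6, 4, 3, 4, 7
Total = 73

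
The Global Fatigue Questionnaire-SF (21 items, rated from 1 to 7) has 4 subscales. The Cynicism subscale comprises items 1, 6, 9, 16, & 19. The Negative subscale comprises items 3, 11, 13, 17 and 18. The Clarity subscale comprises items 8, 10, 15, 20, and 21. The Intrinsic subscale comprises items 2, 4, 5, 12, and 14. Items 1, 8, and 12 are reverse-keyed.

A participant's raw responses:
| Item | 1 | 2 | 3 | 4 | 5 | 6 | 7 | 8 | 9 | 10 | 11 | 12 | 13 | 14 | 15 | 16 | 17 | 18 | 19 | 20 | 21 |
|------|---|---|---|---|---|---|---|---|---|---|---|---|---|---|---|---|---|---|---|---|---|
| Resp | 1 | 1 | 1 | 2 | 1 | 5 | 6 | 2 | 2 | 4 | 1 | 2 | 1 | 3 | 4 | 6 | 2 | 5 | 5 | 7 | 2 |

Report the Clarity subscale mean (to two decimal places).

4.60

Clarity items: 8, 10, 15, 20, 21.
Of these, item 8 is reverse-keyed; reversed = (1+7) − raw = 8 − raw.
  item 8: 8 − 2 = 6
  item 10: 4
  item 15: 4
  item 20: 7
  item 21: 2
Sum = 6 + 4 + 4 + 7 + 2 = 23
Mean = 23 / 5 = 4.60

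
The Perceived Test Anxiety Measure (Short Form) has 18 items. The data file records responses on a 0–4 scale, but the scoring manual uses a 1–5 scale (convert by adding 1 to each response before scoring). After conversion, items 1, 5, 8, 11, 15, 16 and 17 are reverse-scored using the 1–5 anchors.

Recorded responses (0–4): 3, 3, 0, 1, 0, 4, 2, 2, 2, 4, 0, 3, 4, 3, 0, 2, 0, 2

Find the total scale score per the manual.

67

Convert to 1–5: 4, 4, 1, 2, 1, 5, 3, 3, 3, 5, 1, 4, 5, 4, 1, 3, 1, 3
Reverse-coded (on a 1–5 scale, reversed = 6 − raw):
  item 1: 6 − 4 = 2
  item 5: 6 − 1 = 5
  item 8: 6 − 3 = 3
  item 11: 6 − 1 = 5
  item 15: 6 − 1 = 5
  item 16: 6 − 3 = 3
  item 17: 6 − 1 = 5
Scored: 2, 4, 1, 2, 5, 5, 3, 3, 3, 5, 5, 4, 5, 4, 5, 3, 5, 3
Total = 67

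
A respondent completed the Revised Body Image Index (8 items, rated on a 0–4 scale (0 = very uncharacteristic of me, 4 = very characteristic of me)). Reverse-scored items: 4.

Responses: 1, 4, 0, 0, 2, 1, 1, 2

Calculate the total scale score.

Reverse-coded items (reversed = (0+4) − raw = 4 − raw):
  item 4: 4 − 0 = 4
Scored items: 1, 4, 0, 4, 2, 1, 1, 2
Total = 1 + 4 + 0 + 4 + 2 + 1 + 1 + 2 = 15

15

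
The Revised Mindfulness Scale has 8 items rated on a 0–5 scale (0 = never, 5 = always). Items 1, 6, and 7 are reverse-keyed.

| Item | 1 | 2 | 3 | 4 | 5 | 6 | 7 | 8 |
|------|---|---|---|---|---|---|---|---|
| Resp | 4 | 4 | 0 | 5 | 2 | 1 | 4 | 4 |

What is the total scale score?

Reversing items 1, 6, & 7 with 5 − raw:
Total = (5−4) + 4 + 0 + 5 + 2 + (5−1) + (5−4) + 4
      = 1 + 4 + 0 + 5 + 2 + 4 + 1 + 4 = 21

21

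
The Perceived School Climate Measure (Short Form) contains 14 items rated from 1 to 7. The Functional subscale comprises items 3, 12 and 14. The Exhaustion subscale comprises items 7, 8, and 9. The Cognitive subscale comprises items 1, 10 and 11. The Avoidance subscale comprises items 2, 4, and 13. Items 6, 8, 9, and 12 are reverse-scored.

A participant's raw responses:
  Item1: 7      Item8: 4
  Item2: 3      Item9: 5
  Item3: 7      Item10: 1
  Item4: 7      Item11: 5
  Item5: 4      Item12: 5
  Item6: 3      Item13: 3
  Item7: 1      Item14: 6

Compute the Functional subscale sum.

Functional items: 3, 12, 14.
Of these, item 12 is reverse-scored; reverse-coded value = 8 − response.
  item 3: 7
  item 12: 8 − 5 = 3
  item 14: 6
Sum = 7 + 3 + 6 = 16

16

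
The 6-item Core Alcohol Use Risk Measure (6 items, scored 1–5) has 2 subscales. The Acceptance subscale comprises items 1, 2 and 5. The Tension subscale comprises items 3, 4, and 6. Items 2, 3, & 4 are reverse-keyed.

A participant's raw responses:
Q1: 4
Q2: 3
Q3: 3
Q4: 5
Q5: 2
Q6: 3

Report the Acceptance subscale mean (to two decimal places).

Acceptance items: 1, 2, 5.
Of these, item 2 is reverse-keyed; on a 1–5 scale, reversed = 6 − raw.
  item 1: 4
  item 2: 6 − 3 = 3
  item 5: 2
Sum = 4 + 3 + 2 = 9
Mean = 9 / 3 = 3.00

3.00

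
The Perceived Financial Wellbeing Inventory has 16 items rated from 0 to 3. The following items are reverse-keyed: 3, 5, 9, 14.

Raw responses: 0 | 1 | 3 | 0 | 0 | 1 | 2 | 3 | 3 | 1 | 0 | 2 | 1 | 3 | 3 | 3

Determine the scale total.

Reverse-coded items (reversed = (0+3) − raw = 3 − raw):
  item 3: 3 − 3 = 0
  item 5: 3 − 0 = 3
  item 9: 3 − 3 = 0
  item 14: 3 − 3 = 0
Scored responses: 0, 1, 0, 0, 3, 1, 2, 3, 0, 1, 0, 2, 1, 0, 3, 3
Total = 0 + 1 + 0 + 0 + 3 + 1 + 2 + 3 + 0 + 1 + 0 + 2 + 1 + 0 + 3 + 3 = 20

20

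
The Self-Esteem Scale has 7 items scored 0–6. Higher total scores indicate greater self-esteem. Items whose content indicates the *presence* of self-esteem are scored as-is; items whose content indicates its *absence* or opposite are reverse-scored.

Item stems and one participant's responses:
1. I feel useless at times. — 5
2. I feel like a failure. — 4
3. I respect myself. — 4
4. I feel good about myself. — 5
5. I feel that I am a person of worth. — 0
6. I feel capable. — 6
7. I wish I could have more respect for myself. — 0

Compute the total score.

Items 1, 2, 7 describe the absence/opposite of self-esteem → reverse-score.
on a 0–6 scale, reversed = 6 − raw.
  item 1: 6 − 5 = 1
  item 2: 6 − 4 = 2
  item 3: 4
  item 4: 5
  item 5: 0
  item 6: 6
  item 7: 6 − 0 = 6
Total = 1 + 2 + 4 + 5 + 0 + 6 + 6 = 24

24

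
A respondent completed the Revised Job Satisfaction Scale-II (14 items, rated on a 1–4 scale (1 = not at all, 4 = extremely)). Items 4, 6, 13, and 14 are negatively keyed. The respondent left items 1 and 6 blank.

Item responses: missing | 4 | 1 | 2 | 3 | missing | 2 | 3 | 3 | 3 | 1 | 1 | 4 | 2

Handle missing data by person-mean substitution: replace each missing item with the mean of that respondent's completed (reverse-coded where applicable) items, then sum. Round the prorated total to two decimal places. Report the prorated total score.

32.67

Reverse-coded (reverse-coded value = 5 − response):
  item 4: 5 − 2 = 3
  item 13: 5 − 4 = 1
  item 14: 5 − 2 = 3
Completed scored items (12 of 14): 4, 1, 3, 3, 2, 3, 3, 3, 1, 1, 1, 3; sum = 28.
Person mean = 28 / 12 ≈ 2.3333
Prorated total = (28 / 12) × 14 = 32.67 (to 2 dp)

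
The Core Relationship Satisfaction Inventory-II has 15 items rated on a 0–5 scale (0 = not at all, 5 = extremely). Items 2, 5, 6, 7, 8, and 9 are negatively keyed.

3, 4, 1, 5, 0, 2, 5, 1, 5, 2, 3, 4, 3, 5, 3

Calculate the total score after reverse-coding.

42

Raw sum = 46. Negatively keyed items: 2, 5, 6, 7, 8, 9; their raw sum = 17.
Each reversal replaces raw with 5 − raw, changing the total by 5 − 2·raw per item.
Total = 46 + 6·5 − 2·17 = 46 + 30 − 34 = 42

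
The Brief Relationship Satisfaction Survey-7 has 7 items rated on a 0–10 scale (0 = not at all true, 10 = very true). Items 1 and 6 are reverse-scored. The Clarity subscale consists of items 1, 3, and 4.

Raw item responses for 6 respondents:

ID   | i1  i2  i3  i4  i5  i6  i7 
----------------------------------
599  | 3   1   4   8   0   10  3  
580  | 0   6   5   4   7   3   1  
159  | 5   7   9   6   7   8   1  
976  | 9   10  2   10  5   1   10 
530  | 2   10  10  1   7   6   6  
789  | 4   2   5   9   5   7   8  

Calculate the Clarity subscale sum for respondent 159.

Respondent 159 raw: 5, 7, 9, 6, 7, 8, 1.
Clarity items: 1, 3, 4.
Reverse-coded (reversed = (0+10) − raw = 10 − raw):
  item 1: 10 − 5 = 5
  item 3: 9
  item 4: 6
Sum = 5 + 9 + 6 = 20

20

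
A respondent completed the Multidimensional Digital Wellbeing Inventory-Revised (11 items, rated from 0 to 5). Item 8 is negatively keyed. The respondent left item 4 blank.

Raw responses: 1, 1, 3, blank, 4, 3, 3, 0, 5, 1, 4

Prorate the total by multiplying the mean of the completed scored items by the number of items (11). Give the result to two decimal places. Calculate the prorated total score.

Reverse-coded (on a 0–5 scale, reversed = 5 − raw):
  item 8: 5 − 0 = 5
Completed scored items (10 of 11): 1, 1, 3, 4, 3, 3, 5, 5, 1, 4; sum = 30.
Person mean = 30 / 10 ≈ 3.0000
Prorated total = (30 / 10) × 11 = 33.00 (to 2 dp)

33.00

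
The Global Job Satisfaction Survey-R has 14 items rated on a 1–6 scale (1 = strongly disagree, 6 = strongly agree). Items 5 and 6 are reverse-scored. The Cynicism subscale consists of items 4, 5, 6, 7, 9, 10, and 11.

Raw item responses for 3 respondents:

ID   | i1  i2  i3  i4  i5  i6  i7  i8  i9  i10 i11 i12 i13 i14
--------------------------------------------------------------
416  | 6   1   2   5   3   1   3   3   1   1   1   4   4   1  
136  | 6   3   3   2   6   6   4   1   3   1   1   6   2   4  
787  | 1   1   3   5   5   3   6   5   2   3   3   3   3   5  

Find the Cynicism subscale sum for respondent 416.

21

Respondent 416 raw: 6, 1, 2, 5, 3, 1, 3, 3, 1, 1, 1, 4, 4, 1.
Cynicism items: 4, 5, 6, 7, 9, 10, 11.
Reverse-coded (reverse-coded value = 7 − response):
  item 4: 5
  item 5: 7 − 3 = 4
  item 6: 7 − 1 = 6
  item 7: 3
  item 9: 1
  item 10: 1
  item 11: 1
Sum = 5 + 4 + 6 + 3 + 1 + 1 + 1 = 21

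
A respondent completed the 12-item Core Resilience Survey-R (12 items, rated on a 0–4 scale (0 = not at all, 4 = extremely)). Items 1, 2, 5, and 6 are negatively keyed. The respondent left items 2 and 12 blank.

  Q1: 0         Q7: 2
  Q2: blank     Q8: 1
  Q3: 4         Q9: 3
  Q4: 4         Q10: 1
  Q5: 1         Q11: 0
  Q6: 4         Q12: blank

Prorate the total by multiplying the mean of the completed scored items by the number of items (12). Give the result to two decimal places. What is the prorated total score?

26.40

Reverse-coded (on a 0–4 scale, reversed = 4 − raw):
  item 1: 4 − 0 = 4
  item 5: 4 − 1 = 3
  item 6: 4 − 4 = 0
Completed scored items (10 of 12): 4, 4, 4, 3, 0, 2, 1, 3, 1, 0; sum = 22.
Person mean = 22 / 10 ≈ 2.2000
Prorated total = (22 / 10) × 12 = 26.40 (to 2 dp)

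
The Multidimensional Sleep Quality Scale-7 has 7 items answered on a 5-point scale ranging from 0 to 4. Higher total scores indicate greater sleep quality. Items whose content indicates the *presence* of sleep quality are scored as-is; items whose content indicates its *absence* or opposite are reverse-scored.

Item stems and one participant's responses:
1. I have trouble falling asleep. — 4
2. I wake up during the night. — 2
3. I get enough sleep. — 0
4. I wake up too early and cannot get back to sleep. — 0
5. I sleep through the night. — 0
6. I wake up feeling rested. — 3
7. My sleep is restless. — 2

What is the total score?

11

Items 1, 2, 4, 7 describe the absence/opposite of sleep quality → reverse-score.
reversed = (0+4) − raw = 4 − raw.
  item 1: 4 − 4 = 0
  item 2: 4 − 2 = 2
  item 3: 0
  item 4: 4 − 0 = 4
  item 5: 0
  item 6: 3
  item 7: 4 − 2 = 2
Total = 0 + 2 + 0 + 4 + 0 + 3 + 2 = 11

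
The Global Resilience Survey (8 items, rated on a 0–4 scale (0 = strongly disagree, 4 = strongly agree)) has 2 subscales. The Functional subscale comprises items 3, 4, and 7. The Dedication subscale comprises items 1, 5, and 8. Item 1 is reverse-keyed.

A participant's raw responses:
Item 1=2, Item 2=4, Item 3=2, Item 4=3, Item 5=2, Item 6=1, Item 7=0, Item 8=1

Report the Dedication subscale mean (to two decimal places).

1.67

Dedication items: 1, 5, 8.
Of these, item 1 is reverse-keyed; reversed = (0+4) − raw = 4 − raw.
  item 1: 4 − 2 = 2
  item 5: 2
  item 8: 1
Sum = 2 + 2 + 1 = 5
Mean = 5 / 3 = 1.67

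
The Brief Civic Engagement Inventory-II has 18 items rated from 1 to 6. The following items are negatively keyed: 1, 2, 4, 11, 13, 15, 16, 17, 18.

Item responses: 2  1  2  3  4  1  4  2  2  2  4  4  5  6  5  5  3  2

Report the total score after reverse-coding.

Apply reverse scoring (on a 1–6 scale, reversed = 7 − raw):
  item 1: 7 − 2 = 5
  item 2: 7 − 1 = 6
  item 4: 7 − 3 = 4
  item 11: 7 − 4 = 3
  item 13: 7 − 5 = 2
  item 15: 7 − 5 = 2
  item 16: 7 − 5 = 2
  item 17: 7 − 3 = 4
  item 18: 7 − 2 = 5
Scored items: 5, 6, 2, 4, 4, 1, 4, 2, 2, 2, 3, 4, 2, 6, 2, 2, 4, 5
Total = 5 + 6 + 2 + 4 + 4 + 1 + 4 + 2 + 2 + 2 + 3 + 4 + 2 + 6 + 2 + 2 + 4 + 5 = 60

60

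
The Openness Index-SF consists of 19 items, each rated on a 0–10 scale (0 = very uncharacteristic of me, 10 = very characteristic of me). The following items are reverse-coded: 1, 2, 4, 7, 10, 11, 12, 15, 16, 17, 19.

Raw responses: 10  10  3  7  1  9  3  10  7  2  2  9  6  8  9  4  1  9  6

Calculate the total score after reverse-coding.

100

Apply reverse scoring (reversed = (0+10) − raw = 10 − raw):
  item 1: 10 − 10 = 0
  item 2: 10 − 10 = 0
  item 4: 10 − 7 = 3
  item 7: 10 − 3 = 7
  item 10: 10 − 2 = 8
  item 11: 10 − 2 = 8
  item 12: 10 − 9 = 1
  item 15: 10 − 9 = 1
  item 16: 10 − 4 = 6
  item 17: 10 − 1 = 9
  item 19: 10 − 6 = 4
Scored items: 0, 0, 3, 3, 1, 9, 7, 10, 7, 8, 8, 1, 6, 8, 1, 6, 9, 9, 4
Total = 0 + 0 + 3 + 3 + 1 + 9 + 7 + 10 + 7 + 8 + 8 + 1 + 6 + 8 + 1 + 6 + 9 + 9 + 4 = 100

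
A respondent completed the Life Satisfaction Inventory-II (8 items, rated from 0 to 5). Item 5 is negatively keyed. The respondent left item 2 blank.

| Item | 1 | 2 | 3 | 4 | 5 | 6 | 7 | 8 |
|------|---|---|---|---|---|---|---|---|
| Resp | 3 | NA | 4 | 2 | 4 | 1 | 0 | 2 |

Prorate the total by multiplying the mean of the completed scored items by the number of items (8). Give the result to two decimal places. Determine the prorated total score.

Reverse-coded (on a 0–5 scale, reversed = 5 − raw):
  item 5: 5 − 4 = 1
Completed scored items (7 of 8): 3, 4, 2, 1, 1, 0, 2; sum = 13.
Person mean = 13 / 7 ≈ 1.8571
Prorated total = (13 / 7) × 8 = 14.86 (to 2 dp)

14.86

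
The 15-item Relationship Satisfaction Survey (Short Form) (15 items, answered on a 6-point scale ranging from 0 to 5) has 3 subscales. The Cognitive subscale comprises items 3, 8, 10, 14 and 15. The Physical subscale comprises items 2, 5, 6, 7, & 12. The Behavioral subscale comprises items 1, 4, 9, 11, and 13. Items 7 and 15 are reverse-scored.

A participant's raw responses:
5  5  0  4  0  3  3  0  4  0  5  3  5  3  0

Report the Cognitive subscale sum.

8

Cognitive items: 3, 8, 10, 14, 15.
Of these, item 15 is reverse-scored; on a 0–5 scale, reversed = 5 − raw.
  item 3: 0
  item 8: 0
  item 10: 0
  item 14: 3
  item 15: 5 − 0 = 5
Sum = 0 + 0 + 0 + 3 + 5 = 8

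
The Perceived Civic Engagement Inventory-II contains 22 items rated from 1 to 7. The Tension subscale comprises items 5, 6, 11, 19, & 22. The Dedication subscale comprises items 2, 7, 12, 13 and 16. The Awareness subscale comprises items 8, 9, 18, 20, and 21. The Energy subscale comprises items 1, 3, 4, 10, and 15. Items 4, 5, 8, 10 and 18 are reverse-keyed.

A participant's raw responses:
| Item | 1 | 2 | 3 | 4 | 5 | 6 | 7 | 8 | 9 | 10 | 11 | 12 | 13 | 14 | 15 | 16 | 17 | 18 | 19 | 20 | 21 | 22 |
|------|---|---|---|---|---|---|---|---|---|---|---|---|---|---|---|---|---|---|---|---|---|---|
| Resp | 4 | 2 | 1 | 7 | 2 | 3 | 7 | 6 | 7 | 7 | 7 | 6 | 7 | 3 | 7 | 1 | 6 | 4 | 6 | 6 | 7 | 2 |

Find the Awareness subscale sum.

Awareness items: 8, 9, 18, 20, 21.
Of these, items 8 and 18 are reverse-keyed; reversed = (1+7) − raw = 8 − raw.
  item 8: 8 − 6 = 2
  item 9: 7
  item 18: 8 − 4 = 4
  item 20: 6
  item 21: 7
Sum = 2 + 7 + 4 + 6 + 7 = 26

26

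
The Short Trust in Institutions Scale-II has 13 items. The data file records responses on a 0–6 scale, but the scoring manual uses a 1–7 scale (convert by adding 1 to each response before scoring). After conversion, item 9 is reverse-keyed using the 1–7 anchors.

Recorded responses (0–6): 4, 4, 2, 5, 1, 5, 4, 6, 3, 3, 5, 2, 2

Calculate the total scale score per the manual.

59

Convert to 1–7: 5, 5, 3, 6, 2, 6, 5, 7, 4, 4, 6, 3, 3
Reverse-coded (on a 1–7 scale, reversed = 8 − raw):
  item 9: 8 − 4 = 4
Scored: 5, 5, 3, 6, 2, 6, 5, 7, 4, 4, 6, 3, 3
Total = 59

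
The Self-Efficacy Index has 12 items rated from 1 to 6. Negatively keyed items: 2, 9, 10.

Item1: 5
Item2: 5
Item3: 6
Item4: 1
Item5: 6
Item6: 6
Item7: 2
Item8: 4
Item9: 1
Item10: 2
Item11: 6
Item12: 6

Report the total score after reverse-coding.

Reversing items 2, 9 and 10 with 7 − raw:
Total = 5 + (7−5) + 6 + 1 + 6 + 6 + 2 + 4 + (7−1) + (7−2) + 6 + 6
      = 5 + 2 + 6 + 1 + 6 + 6 + 2 + 4 + 6 + 5 + 6 + 6 = 55

55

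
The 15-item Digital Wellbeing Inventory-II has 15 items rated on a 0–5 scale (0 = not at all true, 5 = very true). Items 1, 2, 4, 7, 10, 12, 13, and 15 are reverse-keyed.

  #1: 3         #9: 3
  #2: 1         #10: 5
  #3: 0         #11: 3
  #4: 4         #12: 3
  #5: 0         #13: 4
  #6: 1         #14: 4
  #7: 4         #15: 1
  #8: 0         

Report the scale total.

26

Reverse-coded items (reversed = (0+5) − raw = 5 − raw):
  item 1: 5 − 3 = 2
  item 2: 5 − 1 = 4
  item 4: 5 − 4 = 1
  item 7: 5 − 4 = 1
  item 10: 5 − 5 = 0
  item 12: 5 − 3 = 2
  item 13: 5 − 4 = 1
  item 15: 5 − 1 = 4
Scored responses: 2, 4, 0, 1, 0, 1, 1, 0, 3, 0, 3, 2, 1, 4, 4
Total = 2 + 4 + 0 + 1 + 0 + 1 + 1 + 0 + 3 + 0 + 3 + 2 + 1 + 4 + 4 = 26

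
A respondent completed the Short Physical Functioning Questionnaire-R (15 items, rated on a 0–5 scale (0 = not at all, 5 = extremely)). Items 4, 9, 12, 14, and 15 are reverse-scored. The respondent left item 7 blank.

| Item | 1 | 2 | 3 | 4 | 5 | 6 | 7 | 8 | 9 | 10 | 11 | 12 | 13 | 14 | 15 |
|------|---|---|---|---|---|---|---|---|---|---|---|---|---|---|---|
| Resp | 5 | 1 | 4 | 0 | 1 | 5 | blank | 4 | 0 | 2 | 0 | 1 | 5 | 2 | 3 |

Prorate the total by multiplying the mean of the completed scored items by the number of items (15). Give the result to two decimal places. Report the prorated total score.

Reverse-coded (reverse-coded value = 5 − response):
  item 4: 5 − 0 = 5
  item 9: 5 − 0 = 5
  item 12: 5 − 1 = 4
  item 14: 5 − 2 = 3
  item 15: 5 − 3 = 2
Completed scored items (14 of 15): 5, 1, 4, 5, 1, 5, 4, 5, 2, 0, 4, 5, 3, 2; sum = 46.
Person mean = 46 / 14 ≈ 3.2857
Prorated total = (46 / 14) × 15 = 49.29 (to 2 dp)

49.29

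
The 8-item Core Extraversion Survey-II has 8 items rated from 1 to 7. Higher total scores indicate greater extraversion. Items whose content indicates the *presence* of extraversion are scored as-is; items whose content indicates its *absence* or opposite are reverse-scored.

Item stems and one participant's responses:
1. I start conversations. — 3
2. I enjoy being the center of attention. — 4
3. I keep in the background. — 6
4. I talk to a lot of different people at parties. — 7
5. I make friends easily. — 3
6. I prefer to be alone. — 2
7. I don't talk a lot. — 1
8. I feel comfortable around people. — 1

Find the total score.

33

Items 3, 6, 7 describe the absence/opposite of extraversion → reverse-score.
reverse-coded value = 8 − response.
  item 1: 3
  item 2: 4
  item 3: 8 − 6 = 2
  item 4: 7
  item 5: 3
  item 6: 8 − 2 = 6
  item 7: 8 − 1 = 7
  item 8: 1
Total = 3 + 4 + 2 + 7 + 3 + 6 + 7 + 1 = 33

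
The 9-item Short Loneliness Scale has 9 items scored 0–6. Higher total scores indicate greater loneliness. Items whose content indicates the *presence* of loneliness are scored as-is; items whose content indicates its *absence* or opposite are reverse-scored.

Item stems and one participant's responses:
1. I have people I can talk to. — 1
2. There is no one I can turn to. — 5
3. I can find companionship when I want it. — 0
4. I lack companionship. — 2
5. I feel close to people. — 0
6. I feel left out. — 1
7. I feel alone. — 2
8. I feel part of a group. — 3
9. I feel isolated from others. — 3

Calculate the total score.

Items 1, 3, 5, 8 describe the absence/opposite of loneliness → reverse-score.
on a 0–6 scale, reversed = 6 − raw.
  item 1: 6 − 1 = 5
  item 2: 5
  item 3: 6 − 0 = 6
  item 4: 2
  item 5: 6 − 0 = 6
  item 6: 1
  item 7: 2
  item 8: 6 − 3 = 3
  item 9: 3
Total = 5 + 5 + 6 + 2 + 6 + 1 + 2 + 3 + 3 = 33

33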